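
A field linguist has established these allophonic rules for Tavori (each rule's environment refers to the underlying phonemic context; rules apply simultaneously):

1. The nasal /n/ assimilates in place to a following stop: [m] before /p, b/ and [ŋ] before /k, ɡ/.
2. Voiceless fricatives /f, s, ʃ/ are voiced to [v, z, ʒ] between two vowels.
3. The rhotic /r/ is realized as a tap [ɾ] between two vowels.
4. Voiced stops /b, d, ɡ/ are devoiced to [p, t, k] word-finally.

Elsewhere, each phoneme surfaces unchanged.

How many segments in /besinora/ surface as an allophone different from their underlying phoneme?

Segments that undergo a rule: /s/ → [z] (rule 2); /r/ → [ɾ] (rule 3).
All other segments surface unchanged.

2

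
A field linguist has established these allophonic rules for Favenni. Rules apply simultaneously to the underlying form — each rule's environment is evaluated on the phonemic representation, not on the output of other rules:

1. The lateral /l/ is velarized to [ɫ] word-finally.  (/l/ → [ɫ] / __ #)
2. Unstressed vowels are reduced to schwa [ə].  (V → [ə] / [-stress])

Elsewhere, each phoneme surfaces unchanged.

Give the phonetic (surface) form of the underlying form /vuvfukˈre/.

/v/ (word-initial) is unaffected → [v].
/u/ (between /v/ and /v/): in an unstressed syllable, so rule 2 applies → [ə].
/v/ (between /u/ and /f/): no rule targets it → [v].
/f/ stays [f].
/u/ (between /f/ and /k/): in an unstressed syllable, so rule 2 applies → [ə].
/k/ (between /u/ and /r/) is unaffected → [k].
/r/ (between /k/ and /e/): no rule targets it → [r].
/e/ (word-final) is in the target of rule 2 but the environment (in an unstressed syllable) is not met → [e].

[vəvfəkˈre]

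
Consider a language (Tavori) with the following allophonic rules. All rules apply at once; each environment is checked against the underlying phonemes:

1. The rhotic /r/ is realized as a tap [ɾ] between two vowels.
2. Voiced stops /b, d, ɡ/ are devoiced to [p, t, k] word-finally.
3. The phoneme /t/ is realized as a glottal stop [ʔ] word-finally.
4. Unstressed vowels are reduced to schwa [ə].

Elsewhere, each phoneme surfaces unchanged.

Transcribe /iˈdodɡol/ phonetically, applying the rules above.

[əˈdodɡəl]

Rule 4 applies to /i/ (word-initial: in an unstressed syllable) → [ə].
/d/ (between /i/ and /o/) fails the environment for rule 2, so it stays [d].
/o/ (between /d/ and /d/) fails the environment for rule 4, so it stays [o].
/d/ (between /o/ and /ɡ/) fails the environment for rule 2, so it stays [d].
/ɡ/ (between /d/ and /o/): rule 2 targets it, but not word-finally → unchanged [ɡ].
/o/ — between /ɡ/ and /l/, in an unstressed syllable — surfaces as [ə] (rule 4).
/l/ (word-final) is unaffected → [l].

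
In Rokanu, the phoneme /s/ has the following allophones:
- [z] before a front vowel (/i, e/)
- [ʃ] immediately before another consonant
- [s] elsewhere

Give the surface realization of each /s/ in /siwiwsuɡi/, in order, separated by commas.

Occurrence 1 (position 1): before a front vowel (/i, e/) → [z].
Occurrence 2 (position 6): no conditioning environment matches → elsewhere allophone [s].

[z], [s]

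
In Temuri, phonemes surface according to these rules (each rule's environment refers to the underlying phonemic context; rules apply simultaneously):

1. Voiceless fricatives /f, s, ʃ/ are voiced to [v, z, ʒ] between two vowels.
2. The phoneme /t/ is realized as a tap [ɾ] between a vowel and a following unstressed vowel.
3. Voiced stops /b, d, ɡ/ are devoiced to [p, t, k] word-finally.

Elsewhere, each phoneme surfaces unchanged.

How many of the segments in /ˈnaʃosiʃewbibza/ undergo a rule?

Segments that undergo a rule: /ʃ/ → [ʒ] (rule 1); /s/ → [z] (rule 1); /ʃ/ → [ʒ] (rule 1).
All other segments surface unchanged.

3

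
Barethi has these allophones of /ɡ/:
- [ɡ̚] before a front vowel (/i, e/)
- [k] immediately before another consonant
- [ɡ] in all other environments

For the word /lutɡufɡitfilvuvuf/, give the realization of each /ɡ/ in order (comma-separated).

Occurrence 1 (position 4): no conditioning environment matches → elsewhere allophone [ɡ].
Occurrence 2 (position 7): before a front vowel (/i, e/) → [ɡ̚].

[ɡ], [ɡ̚]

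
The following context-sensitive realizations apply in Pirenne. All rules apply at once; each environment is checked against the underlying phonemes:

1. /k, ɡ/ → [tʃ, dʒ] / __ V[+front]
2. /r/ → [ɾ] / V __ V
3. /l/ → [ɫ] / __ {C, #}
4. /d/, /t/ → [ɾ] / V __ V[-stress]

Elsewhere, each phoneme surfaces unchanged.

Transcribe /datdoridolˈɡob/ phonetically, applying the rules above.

/d/ (word-initial): rule 4 targets it, but not between a vowel and a following unstressed vowel → unchanged [d].
/t/ (between /a/ and /d/) is in the target of rule 4 but the environment (between a vowel and a following unstressed vowel) is not met → [t].
/d/ (between /t/ and /o/) is in the target of rule 4 but the environment (between a vowel and a following unstressed vowel) is not met → [d].
/r/ meets the environment for rule 2 (between two vowels) → [ɾ].
/d/ (between /i/ and /o/) occurs between a vowel and a following unstressed vowel → [ɾ] by rule 4.
/l/ (between /o/ and /ɡ/) occurs word-finally or immediately before a consonant → [ɫ] by rule 3.
/ɡ/ (between /l/ and /o/) fails the environment for rule 1, so it stays [ɡ].

[datdoɾiɾoɫˈɡob]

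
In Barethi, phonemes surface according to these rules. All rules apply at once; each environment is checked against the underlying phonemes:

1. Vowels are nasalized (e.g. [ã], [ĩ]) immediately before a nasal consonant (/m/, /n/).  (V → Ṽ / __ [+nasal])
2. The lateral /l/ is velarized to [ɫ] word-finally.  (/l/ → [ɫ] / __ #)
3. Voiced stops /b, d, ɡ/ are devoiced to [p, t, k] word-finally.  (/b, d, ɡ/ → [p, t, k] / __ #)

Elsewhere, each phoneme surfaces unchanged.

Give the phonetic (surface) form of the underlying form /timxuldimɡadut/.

[tĩmxuldĩmɡadut]

/t/ (word-initial) is unaffected → [t].
/i/ (between /t/ and /m/): before a nasal consonant, so rule 1 applies → [ĩ].
/m/ — not in any rule's target class → [m].
/x/ (between /m/ and /u/) is unaffected → [x].
/u/ (between /x/ and /l/) is in the target of rule 1 but the environment (before a nasal consonant) is not met → [u].
/l/ — between /u/ and /d/; rule 2 does not apply here → [l].
/d/ (between /l/ and /i/): rule 3 targets it, but not word-finally → unchanged [d].
Rule 1 applies to /i/ (between /d/ and /m/: before a nasal consonant) → [ĩ].
/m/ (between /i/ and /ɡ/): no rule targets it → [m].
/ɡ/ (between /m/ and /a/): rule 3 targets it, but not word-finally → unchanged [ɡ].
/a/ (between /ɡ/ and /d/): rule 1 targets it, but not before a nasal consonant → unchanged [a].
/d/ (between /a/ and /u/): rule 3 targets it, but not word-finally → unchanged [d].
/u/ (between /d/ and /t/): rule 1 targets it, but not before a nasal consonant → unchanged [u].
/t/ stays [t].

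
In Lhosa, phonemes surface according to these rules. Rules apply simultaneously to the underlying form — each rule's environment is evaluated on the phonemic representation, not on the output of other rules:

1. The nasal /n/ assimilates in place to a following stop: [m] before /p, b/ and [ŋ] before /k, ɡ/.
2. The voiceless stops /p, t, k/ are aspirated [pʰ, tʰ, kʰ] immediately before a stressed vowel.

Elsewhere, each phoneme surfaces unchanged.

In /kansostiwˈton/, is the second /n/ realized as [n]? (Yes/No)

Yes

/n/ (word-final): rule 1 targets it, but not before a labial or velar stop → unchanged [n].
The actual realization is [n], which matches [n].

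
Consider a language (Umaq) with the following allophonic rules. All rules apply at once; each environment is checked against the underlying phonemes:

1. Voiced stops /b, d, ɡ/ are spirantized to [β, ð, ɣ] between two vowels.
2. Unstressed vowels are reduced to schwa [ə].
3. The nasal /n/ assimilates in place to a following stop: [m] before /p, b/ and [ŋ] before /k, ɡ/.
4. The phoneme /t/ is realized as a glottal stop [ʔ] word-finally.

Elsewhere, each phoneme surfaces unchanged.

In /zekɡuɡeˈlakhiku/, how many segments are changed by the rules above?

6

Segments that undergo a rule: /e/ → [ə] (rule 2); /u/ → [ə] (rule 2); /ɡ/ → [ɣ] (rule 1); /e/ → [ə] (rule 2); /i/ → [ə] (rule 2); /u/ → [ə] (rule 2).
All other segments surface unchanged.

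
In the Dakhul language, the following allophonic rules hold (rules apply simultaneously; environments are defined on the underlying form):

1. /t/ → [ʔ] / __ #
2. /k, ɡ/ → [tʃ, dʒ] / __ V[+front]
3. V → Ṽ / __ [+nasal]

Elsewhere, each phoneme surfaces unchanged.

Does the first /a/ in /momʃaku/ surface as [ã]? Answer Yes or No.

/a/ (between /ʃ/ and /k/) fails the environment for rule 3, so it stays [a].
The actual realization is [a], not [ã].

No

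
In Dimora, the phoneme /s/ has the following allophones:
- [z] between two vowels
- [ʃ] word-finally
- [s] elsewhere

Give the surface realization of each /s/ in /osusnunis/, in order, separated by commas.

[z], [s], [ʃ]

Occurrence 1 (position 2): between two vowels → [z].
Occurrence 2 (position 4): no conditioning environment matches → elsewhere allophone [s].
Occurrence 3 (position 9): word-finally → [ʃ].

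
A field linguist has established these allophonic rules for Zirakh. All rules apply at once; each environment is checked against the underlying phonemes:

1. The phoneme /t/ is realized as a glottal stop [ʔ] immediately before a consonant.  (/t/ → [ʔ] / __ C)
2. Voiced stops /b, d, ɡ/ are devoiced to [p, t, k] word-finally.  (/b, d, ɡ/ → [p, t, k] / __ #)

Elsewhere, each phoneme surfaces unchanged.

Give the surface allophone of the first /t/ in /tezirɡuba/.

[t]

/t/ (word-initial) is in the target of rule 1 but the environment (immediately before a consonant) is not met → [t].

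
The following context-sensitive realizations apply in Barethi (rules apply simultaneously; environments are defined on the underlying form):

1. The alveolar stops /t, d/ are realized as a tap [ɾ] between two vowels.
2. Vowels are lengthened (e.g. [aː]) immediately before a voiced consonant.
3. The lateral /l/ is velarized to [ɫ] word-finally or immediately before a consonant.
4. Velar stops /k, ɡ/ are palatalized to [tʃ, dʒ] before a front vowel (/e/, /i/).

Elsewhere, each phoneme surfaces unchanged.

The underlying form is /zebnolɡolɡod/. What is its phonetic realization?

[zeːbnoːɫɡoːɫɡoːd]

/z/ (word-initial): no rule targets it → [z].
/e/ (between /z/ and /b/): before a voiced consonant, so rule 2 applies → [eː].
/b/ stays [b].
/n/ (between /b/ and /o/) is unaffected → [n].
/o/ — between /n/ and /l/, before a voiced consonant — surfaces as [oː] (rule 2).
/l/ meets the environment for rule 3 (word-finally or immediately before a consonant) → [ɫ].
/ɡ/ (between /l/ and /o/) fails the environment for rule 4, so it stays [ɡ].
Rule 2 applies to /o/ (between /ɡ/ and /l/: before a voiced consonant) → [oː].
/l/ (between /o/ and /ɡ/): word-finally or immediately before a consonant, so rule 3 applies → [ɫ].
/ɡ/ (between /l/ and /o/) fails the environment for rule 4, so it stays [ɡ].
Rule 2 applies to /o/ (between /ɡ/ and /d/: before a voiced consonant) → [oː].
/d/ (word-final): rule 1 targets it, but not between two vowels → unchanged [d].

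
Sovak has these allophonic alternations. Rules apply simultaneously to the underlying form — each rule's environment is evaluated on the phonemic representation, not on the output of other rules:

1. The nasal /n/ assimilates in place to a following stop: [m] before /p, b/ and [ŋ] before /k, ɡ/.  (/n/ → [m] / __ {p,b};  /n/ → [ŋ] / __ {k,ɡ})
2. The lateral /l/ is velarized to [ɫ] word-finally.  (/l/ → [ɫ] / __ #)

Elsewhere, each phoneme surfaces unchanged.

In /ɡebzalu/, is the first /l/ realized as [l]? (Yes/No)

Yes

/l/ (between /a/ and /u/) fails the environment for rule 2, so it stays [l].
The actual realization is [l], which matches [l].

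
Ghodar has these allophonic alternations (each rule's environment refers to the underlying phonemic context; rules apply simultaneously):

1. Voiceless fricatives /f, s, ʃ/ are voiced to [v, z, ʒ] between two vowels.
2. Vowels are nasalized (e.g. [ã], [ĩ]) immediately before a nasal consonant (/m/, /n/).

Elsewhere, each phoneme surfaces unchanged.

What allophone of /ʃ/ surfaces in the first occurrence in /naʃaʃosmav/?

[ʒ]

/ʃ/ meets the environment for rule 1 (between two vowels) → [ʒ].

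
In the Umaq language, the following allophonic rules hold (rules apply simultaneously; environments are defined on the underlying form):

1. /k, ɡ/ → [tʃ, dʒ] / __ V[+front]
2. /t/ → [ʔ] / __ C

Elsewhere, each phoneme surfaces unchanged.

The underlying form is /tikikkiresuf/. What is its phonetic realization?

/t/ (word-initial): rule 2 targets it, but not immediately before a consonant → unchanged [t].
/i/ — not in any rule's target class → [i].
/k/ (between /i/ and /i/): before a front vowel, so rule 1 applies → [tʃ].
/i/ stays [i].
/k/ — between /i/ and /k/; rule 1 does not apply here → [k].
/k/ (between /k/ and /i/): before a front vowel, so rule 1 applies → [tʃ].
/i/ — not in any rule's target class → [i].
/r/ — not in any rule's target class → [r].
/e/ stays [e].
/s/ (between /e/ and /u/) is unaffected → [s].
/u/ (between /s/ and /f/): no rule targets it → [u].
/f/ stays [f].

[titʃiktʃiresuf]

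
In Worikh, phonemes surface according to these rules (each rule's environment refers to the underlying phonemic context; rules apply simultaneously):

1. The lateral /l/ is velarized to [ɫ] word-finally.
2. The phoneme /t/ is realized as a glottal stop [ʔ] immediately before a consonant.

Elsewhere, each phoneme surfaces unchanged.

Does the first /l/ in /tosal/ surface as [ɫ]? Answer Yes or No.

Yes

/l/ (word-final) occurs word-finally → [ɫ] by rule 1.
The actual realization is [ɫ], which matches [ɫ].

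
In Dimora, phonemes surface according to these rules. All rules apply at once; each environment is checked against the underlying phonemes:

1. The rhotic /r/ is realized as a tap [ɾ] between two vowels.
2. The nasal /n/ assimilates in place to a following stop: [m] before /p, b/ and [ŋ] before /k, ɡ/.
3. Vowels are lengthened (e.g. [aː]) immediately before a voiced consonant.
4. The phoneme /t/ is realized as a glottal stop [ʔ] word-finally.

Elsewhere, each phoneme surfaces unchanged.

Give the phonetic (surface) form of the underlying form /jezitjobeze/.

/j/ — not in any rule's target class → [j].
/e/ (between /j/ and /z/): before a voiced consonant, so rule 3 applies → [eː].
/z/ stays [z].
/i/ (between /z/ and /t/) fails the environment for rule 3, so it stays [i].
/t/ (between /i/ and /j/) is in the target of rule 4 but the environment (word-finally) is not met → [t].
/j/ (between /t/ and /o/): no rule targets it → [j].
/o/ (between /j/ and /b/) occurs before a voiced consonant → [oː] by rule 3.
/b/ (between /o/ and /e/): no rule targets it → [b].
/e/ meets the environment for rule 3 (before a voiced consonant) → [eː].
/z/ (between /e/ and /e/) is unaffected → [z].
/e/ (word-final) fails the environment for rule 3, so it stays [e].

[jeːzitjoːbeːze]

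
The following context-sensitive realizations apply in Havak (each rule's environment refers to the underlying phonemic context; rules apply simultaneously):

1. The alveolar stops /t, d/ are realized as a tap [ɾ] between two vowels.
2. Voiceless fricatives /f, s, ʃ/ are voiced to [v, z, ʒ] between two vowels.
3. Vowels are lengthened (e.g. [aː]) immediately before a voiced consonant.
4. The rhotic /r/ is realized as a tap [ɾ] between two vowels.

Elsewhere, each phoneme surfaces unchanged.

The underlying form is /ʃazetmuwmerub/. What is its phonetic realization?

/ʃ/ (word-initial) is in the target of rule 2 but the environment (between two vowels) is not met → [ʃ].
/a/ (between /ʃ/ and /z/): before a voiced consonant, so rule 3 applies → [aː].
/e/ — between /z/ and /t/; rule 3 does not apply here → [e].
/t/ (between /e/ and /m/): rule 1 targets it, but not between two vowels → unchanged [t].
/u/ (between /m/ and /w/): before a voiced consonant, so rule 3 applies → [uː].
/e/ (between /m/ and /r/): before a voiced consonant, so rule 3 applies → [eː].
/r/ — between /e/ and /u/, between two vowels — surfaces as [ɾ] (rule 4).
/u/ — between /r/ and /b/, before a voiced consonant — surfaces as [uː] (rule 3).

[ʃaːzetmuːwmeːɾuːb]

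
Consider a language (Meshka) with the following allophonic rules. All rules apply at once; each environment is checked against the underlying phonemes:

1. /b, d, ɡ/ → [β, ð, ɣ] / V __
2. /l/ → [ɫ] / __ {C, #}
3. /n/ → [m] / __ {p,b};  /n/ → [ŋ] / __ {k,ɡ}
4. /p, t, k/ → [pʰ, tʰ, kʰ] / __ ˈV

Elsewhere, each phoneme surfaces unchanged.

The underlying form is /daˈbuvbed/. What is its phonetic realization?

[daˈβuvbeð]

/d/ — word-initial; rule 1 does not apply here → [d].
Rule 1 applies to /b/ (between /a/ and /u/: immediately after a vowel) → [β].
/b/ — between /v/ and /e/; rule 1 does not apply here → [b].
Rule 1 applies to /d/ (word-final: immediately after a vowel) → [ð].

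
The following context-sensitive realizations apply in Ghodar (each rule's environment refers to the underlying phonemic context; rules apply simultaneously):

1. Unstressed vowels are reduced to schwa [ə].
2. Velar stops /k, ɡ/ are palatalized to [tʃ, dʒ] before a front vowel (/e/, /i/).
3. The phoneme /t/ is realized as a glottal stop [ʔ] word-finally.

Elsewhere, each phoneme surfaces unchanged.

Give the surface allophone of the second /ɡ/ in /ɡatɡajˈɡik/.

[ɡ]

/ɡ/ (between /t/ and /a/) fails the environment for rule 2, so it stays [ɡ].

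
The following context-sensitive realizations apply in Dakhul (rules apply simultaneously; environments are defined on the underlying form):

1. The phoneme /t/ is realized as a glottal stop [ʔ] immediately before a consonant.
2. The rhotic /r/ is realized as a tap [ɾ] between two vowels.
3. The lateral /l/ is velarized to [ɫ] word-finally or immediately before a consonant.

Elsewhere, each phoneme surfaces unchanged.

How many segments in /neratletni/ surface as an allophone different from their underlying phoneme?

Segments that undergo a rule: /r/ → [ɾ] (rule 2); /t/ → [ʔ] (rule 1); /t/ → [ʔ] (rule 1).
All other segments surface unchanged.

3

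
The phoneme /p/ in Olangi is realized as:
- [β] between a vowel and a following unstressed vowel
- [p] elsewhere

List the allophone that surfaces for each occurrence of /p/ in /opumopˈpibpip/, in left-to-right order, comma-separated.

Occurrence 1 (position 2): between a vowel and a following unstressed vowel → [β].
Occurrence 2 (position 6): no conditioning environment matches → elsewhere allophone [p].
Occurrence 3 (position 7): no conditioning environment matches → elsewhere allophone [p].
Occurrence 4 (position 10): no conditioning environment matches → elsewhere allophone [p].
Occurrence 5 (position 12): no conditioning environment matches → elsewhere allophone [p].

[β], [p], [p], [p], [p]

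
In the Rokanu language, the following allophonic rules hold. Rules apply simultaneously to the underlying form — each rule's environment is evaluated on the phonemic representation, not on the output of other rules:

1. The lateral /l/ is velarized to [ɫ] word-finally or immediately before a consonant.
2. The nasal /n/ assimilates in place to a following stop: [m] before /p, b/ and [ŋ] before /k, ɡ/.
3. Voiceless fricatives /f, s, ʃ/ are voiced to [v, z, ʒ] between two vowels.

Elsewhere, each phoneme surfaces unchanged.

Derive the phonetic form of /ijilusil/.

[ijiluziɫ]

/l/ (between /i/ and /u/): rule 1 targets it, but not word-finally or immediately before a consonant → unchanged [l].
/s/ (between /u/ and /i/) occurs between two vowels → [z] by rule 3.
/l/ meets the environment for rule 1 (word-finally or immediately before a consonant) → [ɫ].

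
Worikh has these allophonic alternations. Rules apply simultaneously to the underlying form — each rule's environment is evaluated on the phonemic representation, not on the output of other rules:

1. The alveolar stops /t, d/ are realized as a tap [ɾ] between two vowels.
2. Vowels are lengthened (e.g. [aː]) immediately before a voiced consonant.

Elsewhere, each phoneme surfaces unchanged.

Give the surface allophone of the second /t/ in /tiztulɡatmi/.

/t/ (between /z/ and /u/): rule 1 targets it, but not between two vowels → unchanged [t].

[t]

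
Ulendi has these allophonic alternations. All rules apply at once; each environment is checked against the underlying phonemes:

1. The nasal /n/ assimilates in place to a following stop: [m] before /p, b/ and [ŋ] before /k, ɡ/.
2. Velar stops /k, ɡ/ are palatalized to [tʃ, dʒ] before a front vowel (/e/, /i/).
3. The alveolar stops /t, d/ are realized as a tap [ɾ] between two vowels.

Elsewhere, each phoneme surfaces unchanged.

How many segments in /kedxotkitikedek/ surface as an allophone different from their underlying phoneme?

Segments that undergo a rule: /k/ → [tʃ] (rule 2); /k/ → [tʃ] (rule 2); /t/ → [ɾ] (rule 3); /k/ → [tʃ] (rule 2); /d/ → [ɾ] (rule 3).
All other segments surface unchanged.

5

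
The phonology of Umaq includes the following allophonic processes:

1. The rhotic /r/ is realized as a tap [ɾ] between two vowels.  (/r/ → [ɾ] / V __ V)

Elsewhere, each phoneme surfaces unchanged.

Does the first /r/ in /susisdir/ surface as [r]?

/r/ (word-final): rule 1 targets it, but not between two vowels → unchanged [r].
The actual realization is [r], which matches [r].

Yes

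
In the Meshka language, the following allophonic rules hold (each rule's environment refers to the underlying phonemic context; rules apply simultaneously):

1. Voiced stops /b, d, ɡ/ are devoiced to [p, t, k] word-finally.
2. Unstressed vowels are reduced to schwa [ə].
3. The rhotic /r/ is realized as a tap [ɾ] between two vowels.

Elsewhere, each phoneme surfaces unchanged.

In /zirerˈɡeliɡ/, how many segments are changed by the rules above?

Segments that undergo a rule: /i/ → [ə] (rule 2); /r/ → [ɾ] (rule 3); /e/ → [ə] (rule 2); /i/ → [ə] (rule 2); /ɡ/ → [k] (rule 1).
All other segments surface unchanged.

5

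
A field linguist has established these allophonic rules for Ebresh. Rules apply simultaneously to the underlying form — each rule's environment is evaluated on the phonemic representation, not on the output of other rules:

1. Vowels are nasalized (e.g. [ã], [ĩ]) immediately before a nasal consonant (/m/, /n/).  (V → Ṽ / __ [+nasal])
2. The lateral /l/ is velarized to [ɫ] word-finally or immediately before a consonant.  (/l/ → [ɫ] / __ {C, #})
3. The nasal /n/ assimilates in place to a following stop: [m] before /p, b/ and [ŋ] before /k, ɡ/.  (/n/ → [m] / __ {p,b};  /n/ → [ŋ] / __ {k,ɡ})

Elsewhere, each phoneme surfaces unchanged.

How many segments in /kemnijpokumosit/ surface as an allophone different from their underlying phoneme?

Segments that undergo a rule: /e/ → [ẽ] (rule 1); /u/ → [ũ] (rule 1).
All other segments surface unchanged.

2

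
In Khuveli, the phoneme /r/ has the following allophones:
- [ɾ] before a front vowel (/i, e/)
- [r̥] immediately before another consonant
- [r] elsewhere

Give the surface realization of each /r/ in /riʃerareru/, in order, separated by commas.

[ɾ], [r], [ɾ], [r]

Occurrence 1 (position 1): before a front vowel (/i, e/) → [ɾ].
Occurrence 2 (position 5): no conditioning environment matches → elsewhere allophone [r].
Occurrence 3 (position 7): before a front vowel (/i, e/) → [ɾ].
Occurrence 4 (position 9): no conditioning environment matches → elsewhere allophone [r].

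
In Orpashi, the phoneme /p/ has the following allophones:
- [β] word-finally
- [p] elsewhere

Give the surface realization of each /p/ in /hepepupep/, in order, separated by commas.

[p], [p], [p], [β]

Occurrence 1 (position 3): no conditioning environment matches → elsewhere allophone [p].
Occurrence 2 (position 5): no conditioning environment matches → elsewhere allophone [p].
Occurrence 3 (position 7): no conditioning environment matches → elsewhere allophone [p].
Occurrence 4 (position 9): word-finally → [β].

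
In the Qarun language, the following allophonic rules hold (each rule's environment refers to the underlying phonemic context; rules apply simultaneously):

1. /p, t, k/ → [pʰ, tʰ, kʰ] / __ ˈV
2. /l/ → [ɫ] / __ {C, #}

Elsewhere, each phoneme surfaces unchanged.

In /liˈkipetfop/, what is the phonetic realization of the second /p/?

/p/ (word-final) fails the environment for rule 1, so it stays [p].

[p]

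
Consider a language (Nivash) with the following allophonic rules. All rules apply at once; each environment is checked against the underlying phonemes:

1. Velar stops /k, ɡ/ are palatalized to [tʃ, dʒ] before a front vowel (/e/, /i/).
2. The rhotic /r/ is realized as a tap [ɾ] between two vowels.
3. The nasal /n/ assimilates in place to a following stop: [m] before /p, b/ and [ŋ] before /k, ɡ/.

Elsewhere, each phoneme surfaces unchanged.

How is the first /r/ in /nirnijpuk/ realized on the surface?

[r]

/r/ — between /i/ and /n/; rule 2 does not apply here → [r].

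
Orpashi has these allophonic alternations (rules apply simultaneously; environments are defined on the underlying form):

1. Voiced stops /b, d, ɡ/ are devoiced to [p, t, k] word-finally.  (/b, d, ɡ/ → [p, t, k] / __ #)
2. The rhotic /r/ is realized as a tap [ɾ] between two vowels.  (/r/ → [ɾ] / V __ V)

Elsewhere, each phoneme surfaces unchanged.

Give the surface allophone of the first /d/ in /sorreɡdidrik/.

/d/ — between /ɡ/ and /i/; rule 1 does not apply here → [d].

[d]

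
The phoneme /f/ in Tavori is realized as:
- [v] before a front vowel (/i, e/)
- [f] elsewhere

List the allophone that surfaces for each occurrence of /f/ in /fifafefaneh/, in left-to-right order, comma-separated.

Occurrence 1 (position 1): before a front vowel (/i, e/) → [v].
Occurrence 2 (position 3): no conditioning environment matches → elsewhere allophone [f].
Occurrence 3 (position 5): before a front vowel (/i, e/) → [v].
Occurrence 4 (position 7): no conditioning environment matches → elsewhere allophone [f].

[v], [f], [v], [f]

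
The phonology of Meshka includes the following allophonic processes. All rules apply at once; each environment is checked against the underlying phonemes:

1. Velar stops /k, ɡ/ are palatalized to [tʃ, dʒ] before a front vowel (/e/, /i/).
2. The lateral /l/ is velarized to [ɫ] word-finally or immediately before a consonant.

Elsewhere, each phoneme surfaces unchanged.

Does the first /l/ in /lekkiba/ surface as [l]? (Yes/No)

/l/ (word-initial) fails the environment for rule 2, so it stays [l].
The actual realization is [l], which matches [l].

Yes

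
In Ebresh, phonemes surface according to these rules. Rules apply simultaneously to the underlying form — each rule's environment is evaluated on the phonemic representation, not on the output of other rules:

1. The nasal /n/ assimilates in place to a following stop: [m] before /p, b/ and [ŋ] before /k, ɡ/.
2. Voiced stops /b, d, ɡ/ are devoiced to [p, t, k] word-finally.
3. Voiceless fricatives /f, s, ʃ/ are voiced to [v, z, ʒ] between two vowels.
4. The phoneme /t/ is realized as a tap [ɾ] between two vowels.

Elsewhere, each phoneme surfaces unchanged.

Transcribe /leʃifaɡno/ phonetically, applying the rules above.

[leʒivaɡno]

/l/ (word-initial): no rule targets it → [l].
/e/ — not in any rule's target class → [e].
/ʃ/ — between /e/ and /i/, between two vowels — surfaces as [ʒ] (rule 3).
/i/ (between /ʃ/ and /f/): no rule targets it → [i].
Rule 3 applies to /f/ (between /i/ and /a/: between two vowels) → [v].
/a/ — not in any rule's target class → [a].
/ɡ/ — between /a/ and /n/; rule 2 does not apply here → [ɡ].
/n/ (between /ɡ/ and /o/) is in the target of rule 1 but the environment (before a labial or velar stop) is not met → [n].
/o/ (word-final) is unaffected → [o].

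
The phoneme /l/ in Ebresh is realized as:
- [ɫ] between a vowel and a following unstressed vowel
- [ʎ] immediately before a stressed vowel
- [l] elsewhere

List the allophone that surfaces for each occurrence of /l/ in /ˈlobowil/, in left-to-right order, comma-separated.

Occurrence 1 (position 1): immediately before a stressed vowel → [ʎ].
Occurrence 2 (position 7): no conditioning environment matches → elsewhere allophone [l].

[ʎ], [l]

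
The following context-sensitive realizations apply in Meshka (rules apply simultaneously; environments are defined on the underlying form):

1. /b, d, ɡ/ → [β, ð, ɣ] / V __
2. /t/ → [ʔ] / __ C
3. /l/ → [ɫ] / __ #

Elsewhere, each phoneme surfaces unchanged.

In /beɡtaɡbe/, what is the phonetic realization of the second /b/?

[b]

/b/ (between /ɡ/ and /e/) fails the environment for rule 1, so it stays [b].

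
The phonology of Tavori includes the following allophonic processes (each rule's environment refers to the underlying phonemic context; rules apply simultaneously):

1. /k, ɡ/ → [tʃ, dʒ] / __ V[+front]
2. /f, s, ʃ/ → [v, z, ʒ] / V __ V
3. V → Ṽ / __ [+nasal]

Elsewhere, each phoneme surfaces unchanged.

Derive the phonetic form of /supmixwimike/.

[supmixwĩmitʃe]

/s/ — word-initial; rule 2 does not apply here → [s].
/u/ — between /s/ and /p/; rule 3 does not apply here → [u].
/i/ (between /m/ and /x/) fails the environment for rule 3, so it stays [i].
/i/ (between /w/ and /m/) occurs before a nasal consonant → [ĩ] by rule 3.
/i/ (between /m/ and /k/) is in the target of rule 3 but the environment (before a nasal consonant) is not met → [i].
Rule 1 applies to /k/ (between /i/ and /e/: before a front vowel) → [tʃ].
/e/ (word-final) is in the target of rule 3 but the environment (before a nasal consonant) is not met → [e].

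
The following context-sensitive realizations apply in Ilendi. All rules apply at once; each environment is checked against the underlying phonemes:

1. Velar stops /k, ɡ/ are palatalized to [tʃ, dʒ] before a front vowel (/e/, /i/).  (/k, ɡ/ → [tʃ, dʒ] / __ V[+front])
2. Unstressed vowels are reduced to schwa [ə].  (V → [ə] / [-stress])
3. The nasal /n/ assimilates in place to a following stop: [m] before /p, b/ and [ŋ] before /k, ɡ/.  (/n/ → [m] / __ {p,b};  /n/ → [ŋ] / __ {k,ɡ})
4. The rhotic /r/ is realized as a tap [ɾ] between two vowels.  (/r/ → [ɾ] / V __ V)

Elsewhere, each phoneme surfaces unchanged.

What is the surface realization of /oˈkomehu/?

Rule 2 applies to /o/ (word-initial: in an unstressed syllable) → [ə].
/k/ (between /o/ and /o/) is in the target of rule 1 but the environment (before a front vowel) is not met → [k].
/o/ (between /k/ and /m/) fails the environment for rule 2, so it stays [o].
/m/ (between /o/ and /e/) is unaffected → [m].
/e/ (between /m/ and /h/) occurs in an unstressed syllable → [ə] by rule 2.
/h/ stays [h].
/u/ meets the environment for rule 2 (in an unstressed syllable) → [ə].

[əˈkoməhə]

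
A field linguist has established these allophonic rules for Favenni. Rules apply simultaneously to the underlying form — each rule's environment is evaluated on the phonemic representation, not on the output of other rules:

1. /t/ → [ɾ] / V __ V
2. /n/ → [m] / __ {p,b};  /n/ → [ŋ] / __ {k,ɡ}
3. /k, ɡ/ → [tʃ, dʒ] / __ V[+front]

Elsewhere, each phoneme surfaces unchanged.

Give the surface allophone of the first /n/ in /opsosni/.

[n]

/n/ (between /s/ and /i/): rule 2 targets it, but not before a labial or velar stop → unchanged [n].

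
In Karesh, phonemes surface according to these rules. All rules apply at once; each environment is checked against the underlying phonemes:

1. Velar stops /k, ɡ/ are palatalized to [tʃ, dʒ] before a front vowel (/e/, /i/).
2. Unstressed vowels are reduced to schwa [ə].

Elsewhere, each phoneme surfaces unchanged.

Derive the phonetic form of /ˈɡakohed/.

/ɡ/ (word-initial): rule 1 targets it, but not before a front vowel → unchanged [ɡ].
/a/ (between /ɡ/ and /k/) is in the target of rule 2 but the environment (in an unstressed syllable) is not met → [a].
/k/ (between /a/ and /o/) is in the target of rule 1 but the environment (before a front vowel) is not met → [k].
/o/ — between /k/ and /h/, in an unstressed syllable — surfaces as [ə] (rule 2).
/h/ (between /o/ and /e/): no rule targets it → [h].
Rule 2 applies to /e/ (between /h/ and /d/: in an unstressed syllable) → [ə].
/d/ stays [d].

[ˈɡakəhəd]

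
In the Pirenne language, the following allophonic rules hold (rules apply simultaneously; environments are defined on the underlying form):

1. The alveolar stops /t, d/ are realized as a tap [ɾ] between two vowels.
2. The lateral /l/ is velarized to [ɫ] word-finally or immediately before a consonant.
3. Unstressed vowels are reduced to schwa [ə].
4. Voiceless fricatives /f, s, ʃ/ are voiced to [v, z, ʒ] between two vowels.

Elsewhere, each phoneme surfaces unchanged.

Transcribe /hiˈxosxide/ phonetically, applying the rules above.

[həˈxosxəɾə]

/i/ (between /h/ and /x/): in an unstressed syllable, so rule 3 applies → [ə].
/o/ — between /x/ and /s/; rule 3 does not apply here → [o].
/s/ (between /o/ and /x/) is in the target of rule 4 but the environment (between two vowels) is not met → [s].
/i/ — between /x/ and /d/, in an unstressed syllable — surfaces as [ə] (rule 3).
/d/ — between /i/ and /e/, between two vowels — surfaces as [ɾ] (rule 1).
/e/ — word-final, in an unstressed syllable — surfaces as [ə] (rule 3).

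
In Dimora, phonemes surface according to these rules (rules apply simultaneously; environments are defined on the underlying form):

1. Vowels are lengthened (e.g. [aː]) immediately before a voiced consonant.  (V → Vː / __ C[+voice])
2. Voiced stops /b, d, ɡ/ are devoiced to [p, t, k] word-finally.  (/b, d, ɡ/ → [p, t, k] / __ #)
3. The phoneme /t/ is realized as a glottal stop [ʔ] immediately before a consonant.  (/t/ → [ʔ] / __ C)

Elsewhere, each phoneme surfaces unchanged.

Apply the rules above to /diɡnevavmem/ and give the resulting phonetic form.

/d/ (word-initial) fails the environment for rule 2, so it stays [d].
/i/ — between /d/ and /ɡ/, before a voiced consonant — surfaces as [iː] (rule 1).
/ɡ/ — between /i/ and /n/; rule 2 does not apply here → [ɡ].
/n/ (between /ɡ/ and /e/): no rule targets it → [n].
/e/ — between /n/ and /v/, before a voiced consonant — surfaces as [eː] (rule 1).
/v/ (between /e/ and /a/): no rule targets it → [v].
Rule 1 applies to /a/ (between /v/ and /v/: before a voiced consonant) → [aː].
/v/ (between /a/ and /m/) is unaffected → [v].
/m/ (between /v/ and /e/): no rule targets it → [m].
Rule 1 applies to /e/ (between /m/ and /m/: before a voiced consonant) → [eː].
/m/ — not in any rule's target class → [m].

[diːɡneːvaːvmeːm]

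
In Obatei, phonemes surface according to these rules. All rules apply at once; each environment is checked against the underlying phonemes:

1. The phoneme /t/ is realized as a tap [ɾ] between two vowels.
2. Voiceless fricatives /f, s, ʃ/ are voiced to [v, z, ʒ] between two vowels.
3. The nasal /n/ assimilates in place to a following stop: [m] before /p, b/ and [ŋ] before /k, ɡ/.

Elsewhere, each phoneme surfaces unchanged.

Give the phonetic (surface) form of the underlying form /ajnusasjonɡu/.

/a/ (word-initial) is unaffected → [a].
/j/ (between /a/ and /n/): no rule targets it → [j].
/n/ (between /j/ and /u/) is in the target of rule 3 but the environment (before a labial or velar stop) is not met → [n].
/u/ (between /n/ and /s/) is unaffected → [u].
/s/ (between /u/ and /a/) occurs between two vowels → [z] by rule 2.
/a/ (between /s/ and /s/) is unaffected → [a].
/s/ (between /a/ and /j/) fails the environment for rule 2, so it stays [s].
/j/ — not in any rule's target class → [j].
/o/ stays [o].
/n/ (between /o/ and /ɡ/): before a labial or velar stop, so rule 3 applies → [ŋ].
/ɡ/ (between /n/ and /u/) is unaffected → [ɡ].
/u/ (word-final): no rule targets it → [u].

[ajnuzasjoŋɡu]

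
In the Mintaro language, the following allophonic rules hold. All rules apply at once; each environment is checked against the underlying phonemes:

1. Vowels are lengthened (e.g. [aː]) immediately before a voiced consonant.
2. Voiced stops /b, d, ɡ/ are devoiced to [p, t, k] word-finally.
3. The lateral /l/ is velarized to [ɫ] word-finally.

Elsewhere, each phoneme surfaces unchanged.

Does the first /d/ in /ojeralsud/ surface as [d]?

No

Rule 2 applies to /d/ (word-final: word-finally) → [t].
The actual realization is [t], not [d].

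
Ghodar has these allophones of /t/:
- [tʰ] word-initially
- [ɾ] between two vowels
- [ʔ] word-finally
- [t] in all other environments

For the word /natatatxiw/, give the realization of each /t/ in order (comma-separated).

[ɾ], [ɾ], [t]

Occurrence 1 (position 3): between two vowels → [ɾ].
Occurrence 2 (position 5): between two vowels → [ɾ].
Occurrence 3 (position 7): no conditioning environment matches → elsewhere allophone [t].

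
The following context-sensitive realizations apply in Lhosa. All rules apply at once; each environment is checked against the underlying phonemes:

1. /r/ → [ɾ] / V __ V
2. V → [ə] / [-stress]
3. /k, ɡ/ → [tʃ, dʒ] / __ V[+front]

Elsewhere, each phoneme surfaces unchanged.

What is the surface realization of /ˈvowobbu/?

/o/ (between /v/ and /w/) is in the target of rule 2 but the environment (in an unstressed syllable) is not met → [o].
/o/ (between /w/ and /b/) occurs in an unstressed syllable → [ə] by rule 2.
/u/ (word-final): in an unstressed syllable, so rule 2 applies → [ə].

[ˈvowəbbə]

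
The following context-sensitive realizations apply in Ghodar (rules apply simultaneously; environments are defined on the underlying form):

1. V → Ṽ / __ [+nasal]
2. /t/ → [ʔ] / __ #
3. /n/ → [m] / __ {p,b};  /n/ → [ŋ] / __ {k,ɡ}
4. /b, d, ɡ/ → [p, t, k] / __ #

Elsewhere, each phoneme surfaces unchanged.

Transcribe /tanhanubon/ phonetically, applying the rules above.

[tãnhãnubõn]

/t/ — word-initial; rule 2 does not apply here → [t].
/a/ (between /t/ and /n/): before a nasal consonant, so rule 1 applies → [ã].
/n/ — between /a/ and /h/; rule 3 does not apply here → [n].
/h/ (between /n/ and /a/): no rule targets it → [h].
/a/ (between /h/ and /n/) occurs before a nasal consonant → [ã] by rule 1.
/n/ (between /a/ and /u/) fails the environment for rule 3, so it stays [n].
/u/ — between /n/ and /b/; rule 1 does not apply here → [u].
/b/ — between /u/ and /o/; rule 4 does not apply here → [b].
/o/ (between /b/ and /n/): before a nasal consonant, so rule 1 applies → [õ].
/n/ (word-final) fails the environment for rule 3, so it stays [n].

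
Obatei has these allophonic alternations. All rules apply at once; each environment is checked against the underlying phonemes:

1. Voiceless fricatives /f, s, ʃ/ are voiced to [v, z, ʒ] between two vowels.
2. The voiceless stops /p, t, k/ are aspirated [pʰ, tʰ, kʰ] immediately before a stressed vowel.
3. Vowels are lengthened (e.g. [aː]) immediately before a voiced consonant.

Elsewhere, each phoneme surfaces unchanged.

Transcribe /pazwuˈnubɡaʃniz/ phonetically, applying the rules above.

/p/ (word-initial): rule 2 targets it, but not immediately before a stressed vowel → unchanged [p].
/a/ (between /p/ and /z/): before a voiced consonant, so rule 3 applies → [aː].
/z/ (between /a/ and /w/): no rule targets it → [z].
/w/ (between /z/ and /u/) is unaffected → [w].
/u/ (between /w/ and /n/) occurs before a voiced consonant → [uː] by rule 3.
/n/ stays [n].
/u/ — between /n/ and /b/, before a voiced consonant — surfaces as [uː] (rule 3).
/b/ stays [b].
/ɡ/ stays [ɡ].
/a/ (between /ɡ/ and /ʃ/): rule 3 targets it, but not before a voiced consonant → unchanged [a].
/ʃ/ (between /a/ and /n/) is in the target of rule 1 but the environment (between two vowels) is not met → [ʃ].
/n/ (between /ʃ/ and /i/): no rule targets it → [n].
/i/ (between /n/ and /z/) occurs before a voiced consonant → [iː] by rule 3.
/z/ (word-final) is unaffected → [z].

[paːzwuːˈnuːbɡaʃniːz]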